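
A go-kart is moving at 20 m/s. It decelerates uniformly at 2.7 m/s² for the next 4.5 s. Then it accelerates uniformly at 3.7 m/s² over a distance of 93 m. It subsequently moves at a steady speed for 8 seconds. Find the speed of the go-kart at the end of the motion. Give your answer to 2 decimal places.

27.38 m/s

Phase 1 (decelerating): v₀ = 20.0 m/s, a = -2.7 m/s².
v = v₀ + at = 20.0 + (-2.7)(4.5) = 7.85 m/s
Δx = v₀t + ½at² = 20.0·4.5 + 0.5·-2.7·4.5² = 62.7 m

Phase 2 (accelerating): v₀ = 7.85 m/s, a = 3.7 m/s².
v² = v₀² + 2aΔx = 7.85² + 2·3.7·93 = 750 → v = 27.4 m/s
t = (v − v₀)/a = (27.4 − 7.85)/3.7 = 5.28 s

Phase 3 (constant speed): v₀ = 27.4 m/s, a = 0 m/s².
v = v₀ + at = 27.4 + (0)(8) = 27.4 m/s
Δx = v₀t + ½at² = 27.4·8 + 0.5·0·8² = 219 m
Final speed = 27.4 m/s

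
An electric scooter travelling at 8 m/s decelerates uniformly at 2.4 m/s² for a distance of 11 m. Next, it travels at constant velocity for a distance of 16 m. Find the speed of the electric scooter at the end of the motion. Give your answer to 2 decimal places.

Phase 1 (decelerating): v₀ = 8.00 m/s, a = -2.4 m/s².
v² = v₀² + 2aΔx = 8.00² + 2·-2.4·11 = 11.2 → v = 3.35 m/s
t = (v − v₀)/a = (3.35 − 8.00)/-2.4 = 1.94 s

Phase 2 (constant speed): v₀ = 3.35 m/s, a = 0 m/s².
Constant speed: t = d/v = 16/3.35 = 4.78 s
Final speed = 3.35 m/s

3.35 m/s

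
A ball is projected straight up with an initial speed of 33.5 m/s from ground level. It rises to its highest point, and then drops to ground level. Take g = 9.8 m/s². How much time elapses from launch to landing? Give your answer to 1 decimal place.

Phase 1 (rising): v₀ = 33.5 m/s, a = -9.8 m/s².
v = v₀ + at → t = (0 − 33.5) / -9.8 = 3.42 s
v² = v₀² + 2aΔx → Δx = (0² − 33.5²)/(2·-9.8) = 57.3 m

Phase 2 (falling): v₀ = 0 m/s, a = -9.8 m/s².
Falls 57.3 m from rest: t = √(2·57.3/9.8) = 3.42 s; v = g·t = 33.5 m/s.
Total time = 3.42 + 3.42 = 6.84 s

6.8 s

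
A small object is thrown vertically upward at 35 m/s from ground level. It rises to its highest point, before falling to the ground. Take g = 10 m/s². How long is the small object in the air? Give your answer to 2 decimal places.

7.00 s

Phase 1 (rising): v₀ = 35.0 m/s, a = -10 m/s².
v = v₀ + at → t = (0 − 35.0) / -10 = 3.50 s
v² = v₀² + 2aΔx → Δx = (0² − 35.0²)/(2·-10) = 61.2 m

Phase 2 (falling): v₀ = 0 m/s, a = -10 m/s².
Falls 61.2 m from rest: t = √(2·61.2/10) = 3.50 s; v = g·t = 35.0 m/s.
Total time = 3.50 + 3.50 = 7.00 s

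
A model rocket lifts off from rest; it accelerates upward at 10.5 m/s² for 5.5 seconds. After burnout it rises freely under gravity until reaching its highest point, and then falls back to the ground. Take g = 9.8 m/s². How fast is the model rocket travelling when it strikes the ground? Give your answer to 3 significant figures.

Phase 1 (powered ascent): v₀ = 0 m/s, a = 10.5 m/s².
v = v₀ + at = 0 + (10.5)(5.5) = 57.8 m/s
Δx = v₀t + ½at² = 0·5.5 + 0.5·10.5·5.5² = 159 m

Phase 2 (coasting upward): v₀ = 57.8 m/s, a = -9.8 m/s².
v = v₀ + at → t = (0 − 57.8) / -9.8 = 5.89 s
v² = v₀² + 2aΔx → Δx = (0² − 57.8²)/(2·-9.8) = 170 m

Phase 3 (free fall): v₀ = 0 m/s, a = -9.8 m/s².
Falls 329 m from rest: t = √(2·329/9.8) = 8.19 s; v = g·t = 80.3 m/s.
Impact speed = 80.3 m/s

80.3 m/s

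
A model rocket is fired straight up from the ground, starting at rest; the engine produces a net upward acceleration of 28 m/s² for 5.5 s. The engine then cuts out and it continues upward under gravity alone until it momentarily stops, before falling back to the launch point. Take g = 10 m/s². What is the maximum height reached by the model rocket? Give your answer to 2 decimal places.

1609.30 m

Phase 1 (powered ascent): v₀ = 0 m/s, a = 28 m/s².
v = v₀ + at = 0 + (28)(5.5) = 154 m/s
Δx = v₀t + ½at² = 0·5.5 + 0.5·28·5.5² = 424 m

Phase 2 (coasting upward): v₀ = 154 m/s, a = -10 m/s².
v = v₀ + at → t = (0 − 154) / -10 = 15.4 s
v² = v₀² + 2aΔx → Δx = (0² − 154²)/(2·-10) = 1190 m
Maximum height = 424 + 1190 = 1610 m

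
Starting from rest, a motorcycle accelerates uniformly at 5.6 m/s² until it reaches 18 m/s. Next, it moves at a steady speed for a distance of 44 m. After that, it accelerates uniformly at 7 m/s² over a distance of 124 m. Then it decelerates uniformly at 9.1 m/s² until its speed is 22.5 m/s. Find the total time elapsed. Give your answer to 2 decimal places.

Phase 1 (accelerating): v₀ = 0 m/s, a = 5.6 m/s².
v = v₀ + at → t = (18 − 0) / 5.6 = 3.21 s
v² = v₀² + 2aΔx → Δx = (18² − 0²)/(2·5.6) = 28.9 m

Phase 2 (constant speed): v₀ = 18.0 m/s, a = 0 m/s².
Constant speed: t = d/v = 44/18.0 = 2.44 s

Phase 3 (accelerating): v₀ = 18.0 m/s, a = 7 m/s².
v² = v₀² + 2aΔx = 18.0² + 2·7·124 = 2060 → v = 45.4 m/s
t = (v − v₀)/a = (45.4 − 18.0)/7 = 3.91 s

Phase 4 (decelerating): v₀ = 45.4 m/s, a = -9.1 m/s².
v = v₀ + at → t = (22.5 − 45.4) / -9.1 = 2.52 s
v² = v₀² + 2aΔx → Δx = (22.5² − 45.4²)/(2·-9.1) = 85.4 m
Total time = 3.21 + 2.44 + 3.91 + 2.52 = 12.1 s

12.09 s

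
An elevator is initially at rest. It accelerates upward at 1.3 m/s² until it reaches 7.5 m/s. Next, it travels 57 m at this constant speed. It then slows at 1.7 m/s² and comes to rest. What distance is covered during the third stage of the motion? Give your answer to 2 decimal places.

Phase 1 (accelerating): v₀ = 0 m/s, a = 1.3 m/s².
v = v₀ + at → t = (7.5 − 0) / 1.3 = 5.77 s
v² = v₀² + 2aΔx → Δx = (7.5² − 0²)/(2·1.3) = 21.6 m

Phase 2 (constant speed): v₀ = 7.50 m/s, a = 0 m/s².
Constant speed: t = d/v = 57/7.50 = 7.60 s

Phase 3 (decelerating): v₀ = 7.50 m/s, a = -1.7 m/s².
v = v₀ + at → t = (0 − 7.50) / -1.7 = 4.41 s
v² = v₀² + 2aΔx → Δx = (0² − 7.50²)/(2·-1.7) = 16.5 m
Distance in phase 3 = 16.5 m

16.54 m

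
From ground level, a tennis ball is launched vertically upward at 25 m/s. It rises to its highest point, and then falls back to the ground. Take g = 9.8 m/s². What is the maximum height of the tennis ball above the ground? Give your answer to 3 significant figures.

Phase 1 (rising): v₀ = 25.0 m/s, a = -9.8 m/s².
v = v₀ + at → t = (0 − 25.0) / -9.8 = 2.55 s
v² = v₀² + 2aΔx → Δx = (0² − 25.0²)/(2·-9.8) = 31.9 m
Maximum height = 31.9 m

31.9 m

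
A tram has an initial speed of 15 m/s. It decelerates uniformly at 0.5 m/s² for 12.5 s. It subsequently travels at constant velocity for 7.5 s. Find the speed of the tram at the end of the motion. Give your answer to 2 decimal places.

8.75 m/s

Phase 1 (decelerating): v₀ = 15.0 m/s, a = -0.5 m/s².
v = v₀ + at = 15.0 + (-0.5)(12.5) = 8.75 m/s
Δx = v₀t + ½at² = 15.0·12.5 + 0.5·-0.5·12.5² = 148 m

Phase 2 (constant speed): v₀ = 8.75 m/s, a = 0 m/s².
v = v₀ + at = 8.75 + (0)(7.5) = 8.75 m/s
Δx = v₀t + ½at² = 8.75·7.5 + 0.5·0·7.5² = 65.6 m
Final speed = 8.75 m/s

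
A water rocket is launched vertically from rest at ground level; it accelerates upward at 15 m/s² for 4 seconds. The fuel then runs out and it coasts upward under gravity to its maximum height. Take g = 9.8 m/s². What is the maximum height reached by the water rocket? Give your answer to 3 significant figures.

304 m

Phase 1 (powered ascent): v₀ = 0 m/s, a = 15 m/s².
v = v₀ + at = 0 + (15)(4) = 60.0 m/s
Δx = v₀t + ½at² = 0·4 + 0.5·15·4² = 120 m

Phase 2 (coasting upward): v₀ = 60.0 m/s, a = -9.8 m/s².
v = v₀ + at → t = (0 − 60.0) / -9.8 = 6.12 s
v² = v₀² + 2aΔx → Δx = (0² − 60.0²)/(2·-9.8) = 184 m
Maximum height = 120 + 184 = 304 m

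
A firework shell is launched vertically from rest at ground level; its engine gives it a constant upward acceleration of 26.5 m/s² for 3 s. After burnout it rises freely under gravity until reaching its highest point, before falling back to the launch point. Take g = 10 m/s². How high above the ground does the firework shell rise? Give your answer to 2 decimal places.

435.26 m

Phase 1 (powered ascent): v₀ = 0 m/s, a = 26.5 m/s².
v = v₀ + at = 0 + (26.5)(3) = 79.5 m/s
Δx = v₀t + ½at² = 0·3 + 0.5·26.5·3² = 119 m

Phase 2 (coasting upward): v₀ = 79.5 m/s, a = -10 m/s².
v = v₀ + at → t = (0 − 79.5) / -10 = 7.95 s
v² = v₀² + 2aΔx → Δx = (0² − 79.5²)/(2·-10) = 316 m
Maximum height = 119 + 316 = 435 m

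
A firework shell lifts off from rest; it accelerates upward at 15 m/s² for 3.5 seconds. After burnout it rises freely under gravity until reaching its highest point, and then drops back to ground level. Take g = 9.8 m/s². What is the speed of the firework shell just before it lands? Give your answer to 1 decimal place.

Phase 1 (powered ascent): v₀ = 0 m/s, a = 15 m/s².
v = v₀ + at = 0 + (15)(3.5) = 52.5 m/s
Δx = v₀t + ½at² = 0·3.5 + 0.5·15·3.5² = 91.9 m

Phase 2 (coasting upward): v₀ = 52.5 m/s, a = -9.8 m/s².
v = v₀ + at → t = (0 − 52.5) / -9.8 = 5.36 s
v² = v₀² + 2aΔx → Δx = (0² − 52.5²)/(2·-9.8) = 141 m

Phase 3 (free fall): v₀ = 0 m/s, a = -9.8 m/s².
Falls 232 m from rest: t = √(2·232/9.8) = 6.89 s; v = g·t = 67.5 m/s.
Impact speed = 67.5 m/s

67.5 m/s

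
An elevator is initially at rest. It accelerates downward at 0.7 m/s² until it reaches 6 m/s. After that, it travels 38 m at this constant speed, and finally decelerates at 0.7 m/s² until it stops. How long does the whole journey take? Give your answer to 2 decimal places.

Phase 1 (accelerating): v₀ = 0 m/s, a = 0.7 m/s².
v = v₀ + at → t = (6 − 0) / 0.7 = 8.57 s
v² = v₀² + 2aΔx → Δx = (6² − 0²)/(2·0.7) = 25.7 m

Phase 2 (constant speed): v₀ = 6.00 m/s, a = 0 m/s².
Constant speed: t = d/v = 38/6.00 = 6.33 s

Phase 3 (decelerating): v₀ = 6.00 m/s, a = -0.7 m/s².
v = v₀ + at → t = (0 − 6.00) / -0.7 = 8.57 s
v² = v₀² + 2aΔx → Δx = (0² − 6.00²)/(2·-0.7) = 25.7 m
Total time = 8.57 + 6.33 + 8.57 = 23.5 s

23.48 s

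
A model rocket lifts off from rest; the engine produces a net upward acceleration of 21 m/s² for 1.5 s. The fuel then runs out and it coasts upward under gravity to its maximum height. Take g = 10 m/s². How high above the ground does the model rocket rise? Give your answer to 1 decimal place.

73.2 m

Phase 1 (powered ascent): v₀ = 0 m/s, a = 21 m/s².
v = v₀ + at = 0 + (21)(1.5) = 31.5 m/s
Δx = v₀t + ½at² = 0·1.5 + 0.5·21·1.5² = 23.6 m

Phase 2 (coasting upward): v₀ = 31.5 m/s, a = -10 m/s².
v = v₀ + at → t = (0 − 31.5) / -10 = 3.15 s
v² = v₀² + 2aΔx → Δx = (0² − 31.5²)/(2·-10) = 49.6 m
Maximum height = 23.6 + 49.6 = 73.2 m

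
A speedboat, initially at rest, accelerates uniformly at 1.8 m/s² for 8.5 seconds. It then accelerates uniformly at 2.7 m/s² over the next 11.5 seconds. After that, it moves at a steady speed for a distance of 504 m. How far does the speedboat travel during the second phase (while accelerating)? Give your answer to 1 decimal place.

354.5 m

Phase 1 (accelerating): v₀ = 0 m/s, a = 1.8 m/s².
v = v₀ + at = 0 + (1.8)(8.5) = 15.3 m/s
Δx = v₀t + ½at² = 0·8.5 + 0.5·1.8·8.5² = 65.0 m

Phase 2 (accelerating): v₀ = 15.3 m/s, a = 2.7 m/s².
v = v₀ + at = 15.3 + (2.7)(11.5) = 46.4 m/s
Δx = v₀t + ½at² = 15.3·11.5 + 0.5·2.7·11.5² = 354 m
Distance in phase 2 = 354 m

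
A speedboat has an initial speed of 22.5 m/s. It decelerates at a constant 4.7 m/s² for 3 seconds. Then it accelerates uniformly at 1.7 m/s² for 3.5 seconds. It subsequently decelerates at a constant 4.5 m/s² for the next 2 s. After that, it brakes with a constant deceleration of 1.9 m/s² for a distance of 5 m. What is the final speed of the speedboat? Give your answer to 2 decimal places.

Phase 1 (decelerating): v₀ = 22.5 m/s, a = -4.7 m/s².
v = v₀ + at = 22.5 + (-4.7)(3) = 8.40 m/s
Δx = v₀t + ½at² = 22.5·3 + 0.5·-4.7·3² = 46.3 m

Phase 2 (accelerating): v₀ = 8.40 m/s, a = 1.7 m/s².
v = v₀ + at = 8.40 + (1.7)(3.5) = 14.3 m/s
Δx = v₀t + ½at² = 8.40·3.5 + 0.5·1.7·3.5² = 39.8 m

Phase 3 (decelerating): v₀ = 14.3 m/s, a = -4.5 m/s².
v = v₀ + at = 14.3 + (-4.5)(2) = 5.35 m/s
Δx = v₀t + ½at² = 14.3·2 + 0.5·-4.5·2² = 19.7 m

Phase 4 (decelerating): v₀ = 5.35 m/s, a = -1.9 m/s².
v² = v₀² + 2aΔx = 5.35² + 2·-1.9·5 = 9.62 → v = 3.10 m/s
t = (v − v₀)/a = (3.10 − 5.35)/-1.9 = 1.18 s
Final speed = 3.10 m/s

3.10 m/s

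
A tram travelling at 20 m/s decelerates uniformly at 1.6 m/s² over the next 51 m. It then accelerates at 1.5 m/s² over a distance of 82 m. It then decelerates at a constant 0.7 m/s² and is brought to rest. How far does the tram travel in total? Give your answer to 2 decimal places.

477.86 m

Phase 1 (decelerating): v₀ = 20.0 m/s, a = -1.6 m/s².
v² = v₀² + 2aΔx = 20.0² + 2·-1.6·51 = 237 → v = 15.4 m/s
t = (v − v₀)/a = (15.4 − 20.0)/-1.6 = 2.88 s

Phase 2 (accelerating): v₀ = 15.4 m/s, a = 1.5 m/s².
v² = v₀² + 2aΔx = 15.4² + 2·1.5·82 = 483 → v = 22.0 m/s
t = (v − v₀)/a = (22.0 − 15.4)/1.5 = 4.39 s

Phase 3 (decelerating): v₀ = 22.0 m/s, a = -0.7 m/s².
v = v₀ + at → t = (0 − 22.0) / -0.7 = 31.4 s
v² = v₀² + 2aΔx → Δx = (0² − 22.0²)/(2·-0.7) = 345 m
Total distance = 51.0 + 82.0 + 345 = 478 m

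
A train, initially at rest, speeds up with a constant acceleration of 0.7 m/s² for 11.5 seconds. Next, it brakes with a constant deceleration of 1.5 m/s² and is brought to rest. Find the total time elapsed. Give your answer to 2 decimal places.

16.87 s

Phase 1 (accelerating): v₀ = 0 m/s, a = 0.7 m/s².
v = v₀ + at = 0 + (0.7)(11.5) = 8.05 m/s
Δx = v₀t + ½at² = 0·11.5 + 0.5·0.7·11.5² = 46.3 m

Phase 2 (decelerating): v₀ = 8.05 m/s, a = -1.5 m/s².
v = v₀ + at → t = (0 − 8.05) / -1.5 = 5.37 s
v² = v₀² + 2aΔx → Δx = (0² − 8.05²)/(2·-1.5) = 21.6 m
Total time = 11.5 + 5.37 = 16.9 s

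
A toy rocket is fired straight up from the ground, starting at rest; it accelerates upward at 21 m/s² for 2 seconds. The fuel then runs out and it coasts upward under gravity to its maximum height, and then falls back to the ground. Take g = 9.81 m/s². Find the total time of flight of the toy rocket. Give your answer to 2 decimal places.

11.47 s

Phase 1 (powered ascent): v₀ = 0 m/s, a = 21 m/s².
v = v₀ + at = 0 + (21)(2) = 42.0 m/s
Δx = v₀t + ½at² = 0·2 + 0.5·21·2² = 42.0 m

Phase 2 (coasting upward): v₀ = 42.0 m/s, a = -9.81 m/s².
v = v₀ + at → t = (0 − 42.0) / -9.81 = 4.28 s
v² = v₀² + 2aΔx → Δx = (0² − 42.0²)/(2·-9.81) = 89.9 m

Phase 3 (free fall): v₀ = 0 m/s, a = -9.81 m/s².
Falls 132 m from rest: t = √(2·132/9.81) = 5.19 s; v = g·t = 50.9 m/s.
Total time = 2.00 + 4.28 + 5.19 = 11.5 s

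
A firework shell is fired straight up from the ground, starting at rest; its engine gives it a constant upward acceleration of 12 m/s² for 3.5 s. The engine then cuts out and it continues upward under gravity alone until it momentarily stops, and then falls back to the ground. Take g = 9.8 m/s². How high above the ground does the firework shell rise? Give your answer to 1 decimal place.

163.5 m

Phase 1 (powered ascent): v₀ = 0 m/s, a = 12 m/s².
v = v₀ + at = 0 + (12)(3.5) = 42.0 m/s
Δx = v₀t + ½at² = 0·3.5 + 0.5·12·3.5² = 73.5 m

Phase 2 (coasting upward): v₀ = 42.0 m/s, a = -9.8 m/s².
v = v₀ + at → t = (0 − 42.0) / -9.8 = 4.29 s
v² = v₀² + 2aΔx → Δx = (0² − 42.0²)/(2·-9.8) = 90.0 m
Maximum height = 73.5 + 90.0 = 164 m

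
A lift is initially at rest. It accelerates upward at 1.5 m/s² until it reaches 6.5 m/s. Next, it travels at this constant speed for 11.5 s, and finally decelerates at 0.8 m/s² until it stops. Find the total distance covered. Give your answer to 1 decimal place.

115.2 m

Phase 1 (accelerating): v₀ = 0 m/s, a = 1.5 m/s².
v = v₀ + at → t = (6.5 − 0) / 1.5 = 4.33 s
v² = v₀² + 2aΔx → Δx = (6.5² − 0²)/(2·1.5) = 14.1 m

Phase 2 (constant speed): v₀ = 6.50 m/s, a = 0 m/s².
v = v₀ + at = 6.50 + (0)(11.5) = 6.50 m/s
Δx = v₀t + ½at² = 6.50·11.5 + 0.5·0·11.5² = 74.8 m

Phase 3 (decelerating): v₀ = 6.50 m/s, a = -0.8 m/s².
v = v₀ + at → t = (0 − 6.50) / -0.8 = 8.12 s
v² = v₀² + 2aΔx → Δx = (0² − 6.50²)/(2·-0.8) = 26.4 m
Total distance = 14.1 + 74.8 + 26.4 = 115 m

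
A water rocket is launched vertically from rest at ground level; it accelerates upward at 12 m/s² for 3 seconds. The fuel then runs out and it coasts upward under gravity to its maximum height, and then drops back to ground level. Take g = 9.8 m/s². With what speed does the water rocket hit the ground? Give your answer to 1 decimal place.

Phase 1 (powered ascent): v₀ = 0 m/s, a = 12 m/s².
v = v₀ + at = 0 + (12)(3) = 36.0 m/s
Δx = v₀t + ½at² = 0·3 + 0.5·12·3² = 54.0 m

Phase 2 (coasting upward): v₀ = 36.0 m/s, a = -9.8 m/s².
v = v₀ + at → t = (0 − 36.0) / -9.8 = 3.67 s
v² = v₀² + 2aΔx → Δx = (0² − 36.0²)/(2·-9.8) = 66.1 m

Phase 3 (free fall): v₀ = 0 m/s, a = -9.8 m/s².
Falls 120 m from rest: t = √(2·120/9.8) = 4.95 s; v = g·t = 48.5 m/s.
Impact speed = 48.5 m/s

48.5 m/s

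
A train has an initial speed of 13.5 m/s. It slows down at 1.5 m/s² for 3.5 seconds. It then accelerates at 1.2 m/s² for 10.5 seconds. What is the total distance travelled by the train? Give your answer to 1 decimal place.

Phase 1 (decelerating): v₀ = 13.5 m/s, a = -1.5 m/s².
v = v₀ + at = 13.5 + (-1.5)(3.5) = 8.25 m/s
Δx = v₀t + ½at² = 13.5·3.5 + 0.5·-1.5·3.5² = 38.1 m

Phase 2 (accelerating): v₀ = 8.25 m/s, a = 1.2 m/s².
v = v₀ + at = 8.25 + (1.2)(10.5) = 20.9 m/s
Δx = v₀t + ½at² = 8.25·10.5 + 0.5·1.2·10.5² = 153 m
Total distance = 38.1 + 153 = 191 m

190.8 m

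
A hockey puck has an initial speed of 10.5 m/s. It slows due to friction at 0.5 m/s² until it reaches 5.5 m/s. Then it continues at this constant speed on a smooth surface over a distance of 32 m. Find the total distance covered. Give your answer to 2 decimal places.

112.00 m

Phase 1 (decelerating): v₀ = 10.5 m/s, a = -0.5 m/s².
v = v₀ + at → t = (5.5 − 10.5) / -0.5 = 10.0 s
v² = v₀² + 2aΔx → Δx = (5.5² − 10.5²)/(2·-0.5) = 80.0 m

Phase 2 (constant speed): v₀ = 5.50 m/s, a = 0 m/s².
Constant speed: t = d/v = 32/5.50 = 5.82 s
Total distance = 80.0 + 32.0 = 112 m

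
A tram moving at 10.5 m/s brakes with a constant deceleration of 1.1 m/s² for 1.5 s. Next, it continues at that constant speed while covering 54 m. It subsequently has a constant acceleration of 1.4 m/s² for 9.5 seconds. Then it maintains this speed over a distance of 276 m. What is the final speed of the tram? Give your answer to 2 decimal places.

22.15 m/s

Phase 1 (decelerating): v₀ = 10.5 m/s, a = -1.1 m/s².
v = v₀ + at = 10.5 + (-1.1)(1.5) = 8.85 m/s
Δx = v₀t + ½at² = 10.5·1.5 + 0.5·-1.1·1.5² = 14.5 m

Phase 2 (constant speed): v₀ = 8.85 m/s, a = 0 m/s².
Constant speed: t = d/v = 54/8.85 = 6.10 s

Phase 3 (accelerating): v₀ = 8.85 m/s, a = 1.4 m/s².
v = v₀ + at = 8.85 + (1.4)(9.5) = 22.1 m/s
Δx = v₀t + ½at² = 8.85·9.5 + 0.5·1.4·9.5² = 147 m

Phase 4 (constant speed): v₀ = 22.1 m/s, a = 0 m/s².
Constant speed: t = d/v = 276/22.1 = 12.5 s
Final speed = 22.1 m/s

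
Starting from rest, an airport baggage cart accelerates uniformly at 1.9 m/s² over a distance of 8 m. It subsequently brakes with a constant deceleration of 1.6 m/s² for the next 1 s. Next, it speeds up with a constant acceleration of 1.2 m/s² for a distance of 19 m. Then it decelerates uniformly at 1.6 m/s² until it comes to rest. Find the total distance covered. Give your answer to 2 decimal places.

Phase 1 (accelerating): v₀ = 0 m/s, a = 1.9 m/s².
v² = v₀² + 2aΔx = 0² + 2·1.9·8 = 30.4 → v = 5.51 m/s
t = (v − v₀)/a = (5.51 − 0)/1.9 = 2.90 s

Phase 2 (decelerating): v₀ = 5.51 m/s, a = -1.6 m/s².
v = v₀ + at = 5.51 + (-1.6)(1) = 3.91 m/s
Δx = v₀t + ½at² = 5.51·1 + 0.5·-1.6·1² = 4.71 m

Phase 3 (accelerating): v₀ = 3.91 m/s, a = 1.2 m/s².
v² = v₀² + 2aΔx = 3.91² + 2·1.2·19 = 60.9 → v = 7.80 m/s
t = (v − v₀)/a = (7.80 − 3.91)/1.2 = 3.24 s

Phase 4 (decelerating): v₀ = 7.80 m/s, a = -1.6 m/s².
v = v₀ + at → t = (0 − 7.80) / -1.6 = 4.88 s
v² = v₀² + 2aΔx → Δx = (0² − 7.80²)/(2·-1.6) = 19.0 m
Total distance = 8.00 + 4.71 + 19.0 + 19.0 = 50.8 m

50.75 m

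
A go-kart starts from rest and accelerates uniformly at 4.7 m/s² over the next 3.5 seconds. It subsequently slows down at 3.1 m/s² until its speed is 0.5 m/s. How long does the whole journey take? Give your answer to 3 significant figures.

Phase 1 (accelerating): v₀ = 0 m/s, a = 4.7 m/s².
v = v₀ + at = 0 + (4.7)(3.5) = 16.4 m/s
Δx = v₀t + ½at² = 0·3.5 + 0.5·4.7·3.5² = 28.8 m

Phase 2 (decelerating): v₀ = 16.4 m/s, a = -3.1 m/s².
v = v₀ + at → t = (0.5 − 16.4) / -3.1 = 5.15 s
v² = v₀² + 2aΔx → Δx = (0.5² − 16.4²)/(2·-3.1) = 43.6 m
Total time = 3.50 + 5.15 = 8.65 s

8.65 s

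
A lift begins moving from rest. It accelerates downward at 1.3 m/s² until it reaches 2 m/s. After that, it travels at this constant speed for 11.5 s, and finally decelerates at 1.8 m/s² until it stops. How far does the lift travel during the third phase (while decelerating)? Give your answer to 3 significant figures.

Phase 1 (accelerating): v₀ = 0 m/s, a = 1.3 m/s².
v = v₀ + at → t = (2 − 0) / 1.3 = 1.54 s
v² = v₀² + 2aΔx → Δx = (2² − 0²)/(2·1.3) = 1.54 m

Phase 2 (constant speed): v₀ = 2.00 m/s, a = 0 m/s².
v = v₀ + at = 2.00 + (0)(11.5) = 2.00 m/s
Δx = v₀t + ½at² = 2.00·11.5 + 0.5·0·11.5² = 23.0 m

Phase 3 (decelerating): v₀ = 2.00 m/s, a = -1.8 m/s².
v = v₀ + at → t = (0 − 2.00) / -1.8 = 1.11 s
v² = v₀² + 2aΔx → Δx = (0² − 2.00²)/(2·-1.8) = 1.11 m
Distance in phase 3 = 1.11 m

1.11 m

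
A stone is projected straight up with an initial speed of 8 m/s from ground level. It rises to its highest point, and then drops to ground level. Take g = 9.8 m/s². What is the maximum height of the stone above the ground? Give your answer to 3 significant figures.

Phase 1 (rising): v₀ = 8.00 m/s, a = -9.8 m/s².
v = v₀ + at → t = (0 − 8.00) / -9.8 = 0.816 s
v² = v₀² + 2aΔx → Δx = (0² − 8.00²)/(2·-9.8) = 3.27 m
Maximum height = 3.27 m

3.27 m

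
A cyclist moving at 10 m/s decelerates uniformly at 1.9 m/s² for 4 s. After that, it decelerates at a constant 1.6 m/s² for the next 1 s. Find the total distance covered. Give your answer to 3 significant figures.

26.4 m

Phase 1 (decelerating): v₀ = 10.0 m/s, a = -1.9 m/s².
v = v₀ + at = 10.0 + (-1.9)(4) = 2.40 m/s
Δx = v₀t + ½at² = 10.0·4 + 0.5·-1.9·4² = 24.8 m

Phase 2 (decelerating): v₀ = 2.40 m/s, a = -1.6 m/s².
v = v₀ + at = 2.40 + (-1.6)(1) = 0.800 m/s
Δx = v₀t + ½at² = 2.40·1 + 0.5·-1.6·1² = 1.60 m
Total distance = 24.8 + 1.60 = 26.4 m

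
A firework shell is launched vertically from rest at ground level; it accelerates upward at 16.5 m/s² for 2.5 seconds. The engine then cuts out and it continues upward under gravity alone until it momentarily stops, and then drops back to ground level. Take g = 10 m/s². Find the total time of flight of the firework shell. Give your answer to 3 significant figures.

Phase 1 (powered ascent): v₀ = 0 m/s, a = 16.5 m/s².
v = v₀ + at = 0 + (16.5)(2.5) = 41.2 m/s
Δx = v₀t + ½at² = 0·2.5 + 0.5·16.5·2.5² = 51.6 m

Phase 2 (coasting upward): v₀ = 41.2 m/s, a = -10 m/s².
v = v₀ + at → t = (0 − 41.2) / -10 = 4.12 s
v² = v₀² + 2aΔx → Δx = (0² − 41.2²)/(2·-10) = 85.1 m

Phase 3 (free fall): v₀ = 0 m/s, a = -10 m/s².
Falls 137 m from rest: t = √(2·137/10) = 5.23 s; v = g·t = 52.3 m/s.
Total time = 2.50 + 4.12 + 5.23 = 11.9 s

11.9 s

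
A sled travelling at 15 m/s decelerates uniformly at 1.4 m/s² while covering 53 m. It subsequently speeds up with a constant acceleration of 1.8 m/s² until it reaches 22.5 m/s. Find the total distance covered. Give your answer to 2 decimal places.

Phase 1 (decelerating): v₀ = 15.0 m/s, a = -1.4 m/s².
v² = v₀² + 2aΔx = 15.0² + 2·-1.4·53 = 76.6 → v = 8.75 m/s
t = (v − v₀)/a = (8.75 − 15.0)/-1.4 = 4.46 s

Phase 2 (accelerating): v₀ = 8.75 m/s, a = 1.8 m/s².
v = v₀ + at → t = (22.5 − 8.75) / 1.8 = 7.64 s
v² = v₀² + 2aΔx → Δx = (22.5² − 8.75²)/(2·1.8) = 119 m
Total distance = 53.0 + 119 = 172 m

172.35 m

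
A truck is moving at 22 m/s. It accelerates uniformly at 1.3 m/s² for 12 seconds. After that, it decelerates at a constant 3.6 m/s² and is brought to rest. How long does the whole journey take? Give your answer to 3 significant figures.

22.4 s

Phase 1 (accelerating): v₀ = 22.0 m/s, a = 1.3 m/s².
v = v₀ + at = 22.0 + (1.3)(12) = 37.6 m/s
Δx = v₀t + ½at² = 22.0·12 + 0.5·1.3·12² = 358 m

Phase 2 (decelerating): v₀ = 37.6 m/s, a = -3.6 m/s².
v = v₀ + at → t = (0 − 37.6) / -3.6 = 10.4 s
v² = v₀² + 2aΔx → Δx = (0² − 37.6²)/(2·-3.6) = 196 m
Total time = 12.0 + 10.4 = 22.4 s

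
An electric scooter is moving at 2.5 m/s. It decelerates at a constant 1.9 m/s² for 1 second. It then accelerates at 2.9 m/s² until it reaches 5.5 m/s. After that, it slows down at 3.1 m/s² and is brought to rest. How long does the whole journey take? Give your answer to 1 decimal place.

Phase 1 (decelerating): v₀ = 2.50 m/s, a = -1.9 m/s².
v = v₀ + at = 2.50 + (-1.9)(1) = 0.600 m/s
Δx = v₀t + ½at² = 2.50·1 + 0.5·-1.9·1² = 1.55 m

Phase 2 (accelerating): v₀ = 0.600 m/s, a = 2.9 m/s².
v = v₀ + at → t = (5.5 − 0.600) / 2.9 = 1.69 s
v² = v₀² + 2aΔx → Δx = (5.5² − 0.600²)/(2·2.9) = 5.15 m

Phase 3 (decelerating): v₀ = 5.50 m/s, a = -3.1 m/s².
v = v₀ + at → t = (0 − 5.50) / -3.1 = 1.77 s
v² = v₀² + 2aΔx → Δx = (0² − 5.50²)/(2·-3.1) = 4.88 m
Total time = 1.00 + 1.69 + 1.77 = 4.46 s

4.5 s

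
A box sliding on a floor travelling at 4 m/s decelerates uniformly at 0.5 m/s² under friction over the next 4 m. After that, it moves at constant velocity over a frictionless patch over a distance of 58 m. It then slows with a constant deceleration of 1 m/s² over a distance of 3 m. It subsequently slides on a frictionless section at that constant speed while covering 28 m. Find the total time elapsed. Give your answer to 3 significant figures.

30.3 s

Phase 1 (decelerating): v₀ = 4.00 m/s, a = -0.5 m/s².
v² = v₀² + 2aΔx = 4.00² + 2·-0.5·4 = 12.0 → v = 3.46 m/s
t = (v − v₀)/a = (3.46 − 4.00)/-0.5 = 1.07 s

Phase 2 (constant speed): v₀ = 3.46 m/s, a = 0 m/s².
Constant speed: t = d/v = 58/3.46 = 16.7 s

Phase 3 (decelerating): v₀ = 3.46 m/s, a = -1 m/s².
v² = v₀² + 2aΔx = 3.46² + 2·-1·3 = 6.00 → v = 2.45 m/s
t = (v − v₀)/a = (2.45 − 3.46)/-1 = 1.01 s

Phase 4 (constant speed): v₀ = 2.45 m/s, a = 0 m/s².
Constant speed: t = d/v = 28/2.45 = 11.4 s
Total time = 1.07 + 16.7 + 1.01 + 11.4 = 30.3 s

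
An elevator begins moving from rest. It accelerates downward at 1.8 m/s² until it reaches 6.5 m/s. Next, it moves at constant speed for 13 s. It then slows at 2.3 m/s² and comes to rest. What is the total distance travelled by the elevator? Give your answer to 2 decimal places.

105.42 m

Phase 1 (accelerating): v₀ = 0 m/s, a = 1.8 m/s².
v = v₀ + at → t = (6.5 − 0) / 1.8 = 3.61 s
v² = v₀² + 2aΔx → Δx = (6.5² − 0²)/(2·1.8) = 11.7 m

Phase 2 (constant speed): v₀ = 6.50 m/s, a = 0 m/s².
v = v₀ + at = 6.50 + (0)(13) = 6.50 m/s
Δx = v₀t + ½at² = 6.50·13 + 0.5·0·13² = 84.5 m

Phase 3 (decelerating): v₀ = 6.50 m/s, a = -2.3 m/s².
v = v₀ + at → t = (0 − 6.50) / -2.3 = 2.83 s
v² = v₀² + 2aΔx → Δx = (0² − 6.50²)/(2·-2.3) = 9.18 m
Total distance = 11.7 + 84.5 + 9.18 = 105 m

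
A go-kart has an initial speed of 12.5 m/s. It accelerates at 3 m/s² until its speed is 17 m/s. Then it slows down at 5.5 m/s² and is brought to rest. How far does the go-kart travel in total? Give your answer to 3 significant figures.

48.4 m

Phase 1 (accelerating): v₀ = 12.5 m/s, a = 3 m/s².
v = v₀ + at → t = (17 − 12.5) / 3 = 1.50 s
v² = v₀² + 2aΔx → Δx = (17² − 12.5²)/(2·3) = 22.1 m

Phase 2 (decelerating): v₀ = 17.0 m/s, a = -5.5 m/s².
v = v₀ + at → t = (0 − 17.0) / -5.5 = 3.09 s
v² = v₀² + 2aΔx → Δx = (0² − 17.0²)/(2·-5.5) = 26.3 m
Total distance = 22.1 + 26.3 = 48.4 m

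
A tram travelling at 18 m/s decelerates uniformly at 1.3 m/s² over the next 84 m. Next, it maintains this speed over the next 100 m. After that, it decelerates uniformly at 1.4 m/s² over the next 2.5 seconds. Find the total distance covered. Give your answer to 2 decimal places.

Phase 1 (decelerating): v₀ = 18.0 m/s, a = -1.3 m/s².
v² = v₀² + 2aΔx = 18.0² + 2·-1.3·84 = 106 → v = 10.3 m/s
t = (v − v₀)/a = (10.3 − 18.0)/-1.3 = 5.94 s

Phase 2 (constant speed): v₀ = 10.3 m/s, a = 0 m/s².
Constant speed: t = d/v = 100/10.3 = 9.73 s

Phase 3 (decelerating): v₀ = 10.3 m/s, a = -1.4 m/s².
v = v₀ + at = 10.3 + (-1.4)(2.5) = 6.78 m/s
Δx = v₀t + ½at² = 10.3·2.5 + 0.5·-1.4·2.5² = 21.3 m
Total distance = 84.0 + 100 + 21.3 = 205 m

205.32 m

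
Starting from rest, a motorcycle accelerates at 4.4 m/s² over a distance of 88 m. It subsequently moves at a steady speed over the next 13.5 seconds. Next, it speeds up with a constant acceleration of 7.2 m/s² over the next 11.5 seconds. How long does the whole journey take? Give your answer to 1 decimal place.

Phase 1 (accelerating): v₀ = 0 m/s, a = 4.4 m/s².
v² = v₀² + 2aΔx = 0² + 2·4.4·88 = 774 → v = 27.8 m/s
t = (v − v₀)/a = (27.8 − 0)/4.4 = 6.32 s

Phase 2 (constant speed): v₀ = 27.8 m/s, a = 0 m/s².
v = v₀ + at = 27.8 + (0)(13.5) = 27.8 m/s
Δx = v₀t + ½at² = 27.8·13.5 + 0.5·0·13.5² = 376 m

Phase 3 (accelerating): v₀ = 27.8 m/s, a = 7.2 m/s².
v = v₀ + at = 27.8 + (7.2)(11.5) = 111 m/s
Δx = v₀t + ½at² = 27.8·11.5 + 0.5·7.2·11.5² = 796 m
Total time = 6.32 + 13.5 + 11.5 = 31.3 s

31.3 s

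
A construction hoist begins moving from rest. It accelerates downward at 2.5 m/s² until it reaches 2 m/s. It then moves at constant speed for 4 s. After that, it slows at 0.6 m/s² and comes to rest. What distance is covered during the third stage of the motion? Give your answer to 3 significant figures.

3.33 m

Phase 1 (accelerating): v₀ = 0 m/s, a = 2.5 m/s².
v = v₀ + at → t = (2 − 0) / 2.5 = 0.800 s
v² = v₀² + 2aΔx → Δx = (2² − 0²)/(2·2.5) = 0.800 m

Phase 2 (constant speed): v₀ = 2.00 m/s, a = 0 m/s².
v = v₀ + at = 2.00 + (0)(4) = 2.00 m/s
Δx = v₀t + ½at² = 2.00·4 + 0.5·0·4² = 8.00 m

Phase 3 (decelerating): v₀ = 2.00 m/s, a = -0.6 m/s².
v = v₀ + at → t = (0 − 2.00) / -0.6 = 3.33 s
v² = v₀² + 2aΔx → Δx = (0² − 2.00²)/(2·-0.6) = 3.33 m
Distance in phase 3 = 3.33 m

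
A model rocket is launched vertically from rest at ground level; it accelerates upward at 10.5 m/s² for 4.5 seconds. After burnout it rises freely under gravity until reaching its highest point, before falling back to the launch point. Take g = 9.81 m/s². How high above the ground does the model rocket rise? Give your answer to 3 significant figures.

220 m

Phase 1 (powered ascent): v₀ = 0 m/s, a = 10.5 m/s².
v = v₀ + at = 0 + (10.5)(4.5) = 47.2 m/s
Δx = v₀t + ½at² = 0·4.5 + 0.5·10.5·4.5² = 106 m

Phase 2 (coasting upward): v₀ = 47.2 m/s, a = -9.81 m/s².
v = v₀ + at → t = (0 − 47.2) / -9.81 = 4.82 s
v² = v₀² + 2aΔx → Δx = (0² − 47.2²)/(2·-9.81) = 114 m
Maximum height = 106 + 114 = 220 m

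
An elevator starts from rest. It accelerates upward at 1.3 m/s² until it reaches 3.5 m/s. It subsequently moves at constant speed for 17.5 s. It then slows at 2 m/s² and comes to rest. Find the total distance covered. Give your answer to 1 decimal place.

Phase 1 (accelerating): v₀ = 0 m/s, a = 1.3 m/s².
v = v₀ + at → t = (3.5 − 0) / 1.3 = 2.69 s
v² = v₀² + 2aΔx → Δx = (3.5² − 0²)/(2·1.3) = 4.71 m

Phase 2 (constant speed): v₀ = 3.50 m/s, a = 0 m/s².
v = v₀ + at = 3.50 + (0)(17.5) = 3.50 m/s
Δx = v₀t + ½at² = 3.50·17.5 + 0.5·0·17.5² = 61.2 m

Phase 3 (decelerating): v₀ = 3.50 m/s, a = -2 m/s².
v = v₀ + at → t = (0 − 3.50) / -2 = 1.75 s
v² = v₀² + 2aΔx → Δx = (0² − 3.50²)/(2·-2) = 3.06 m
Total distance = 4.71 + 61.2 + 3.06 = 69.0 m

69.0 m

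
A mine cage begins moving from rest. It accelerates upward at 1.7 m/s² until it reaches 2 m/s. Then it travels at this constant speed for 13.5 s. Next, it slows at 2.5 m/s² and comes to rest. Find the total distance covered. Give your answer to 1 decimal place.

29.0 m

Phase 1 (accelerating): v₀ = 0 m/s, a = 1.7 m/s².
v = v₀ + at → t = (2 − 0) / 1.7 = 1.18 s
v² = v₀² + 2aΔx → Δx = (2² − 0²)/(2·1.7) = 1.18 m

Phase 2 (constant speed): v₀ = 2.00 m/s, a = 0 m/s².
v = v₀ + at = 2.00 + (0)(13.5) = 2.00 m/s
Δx = v₀t + ½at² = 2.00·13.5 + 0.5·0·13.5² = 27.0 m

Phase 3 (decelerating): v₀ = 2.00 m/s, a = -2.5 m/s².
v = v₀ + at → t = (0 − 2.00) / -2.5 = 0.800 s
v² = v₀² + 2aΔx → Δx = (0² − 2.00²)/(2·-2.5) = 0.800 m
Total distance = 1.18 + 27.0 + 0.800 = 29.0 m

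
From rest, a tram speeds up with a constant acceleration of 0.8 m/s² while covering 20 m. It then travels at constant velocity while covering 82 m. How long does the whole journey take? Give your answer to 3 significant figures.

Phase 1 (accelerating): v₀ = 0 m/s, a = 0.8 m/s².
v² = v₀² + 2aΔx = 0² + 2·0.8·20 = 32.0 → v = 5.66 m/s
t = (v − v₀)/a = (5.66 − 0)/0.8 = 7.07 s

Phase 2 (constant speed): v₀ = 5.66 m/s, a = 0 m/s².
Constant speed: t = d/v = 82/5.66 = 14.5 s
Total time = 7.07 + 14.5 = 21.6 s

21.6 s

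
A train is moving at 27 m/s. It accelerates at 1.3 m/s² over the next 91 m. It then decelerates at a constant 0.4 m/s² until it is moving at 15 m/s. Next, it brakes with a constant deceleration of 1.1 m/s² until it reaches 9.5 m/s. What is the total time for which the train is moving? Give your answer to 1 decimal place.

Phase 1 (accelerating): v₀ = 27.0 m/s, a = 1.3 m/s².
v² = v₀² + 2aΔx = 27.0² + 2·1.3·91 = 966 → v = 31.1 m/s
t = (v − v₀)/a = (31.1 − 27.0)/1.3 = 3.13 s

Phase 2 (decelerating): v₀ = 31.1 m/s, a = -0.4 m/s².
v = v₀ + at → t = (15 − 31.1) / -0.4 = 40.2 s
v² = v₀² + 2aΔx → Δx = (15² − 31.1²)/(2·-0.4) = 926 m

Phase 3 (decelerating): v₀ = 15.0 m/s, a = -1.1 m/s².
v = v₀ + at → t = (9.5 − 15.0) / -1.1 = 5.00 s
v² = v₀² + 2aΔx → Δx = (9.5² − 15.0²)/(2·-1.1) = 61.2 m
Total time = 3.13 + 40.2 + 5.00 = 48.3 s

48.3 s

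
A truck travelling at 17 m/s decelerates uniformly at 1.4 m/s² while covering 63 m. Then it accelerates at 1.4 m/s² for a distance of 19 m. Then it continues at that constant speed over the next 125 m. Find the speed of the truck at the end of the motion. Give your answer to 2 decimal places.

12.88 m/s

Phase 1 (decelerating): v₀ = 17.0 m/s, a = -1.4 m/s².
v² = v₀² + 2aΔx = 17.0² + 2·-1.4·63 = 113 → v = 10.6 m/s
t = (v − v₀)/a = (10.6 − 17.0)/-1.4 = 4.56 s

Phase 2 (accelerating): v₀ = 10.6 m/s, a = 1.4 m/s².
v² = v₀² + 2aΔx = 10.6² + 2·1.4·19 = 166 → v = 12.9 m/s
t = (v − v₀)/a = (12.9 − 10.6)/1.4 = 1.62 s

Phase 3 (constant speed): v₀ = 12.9 m/s, a = 0 m/s².
Constant speed: t = d/v = 125/12.9 = 9.71 s
Final speed = 12.9 m/s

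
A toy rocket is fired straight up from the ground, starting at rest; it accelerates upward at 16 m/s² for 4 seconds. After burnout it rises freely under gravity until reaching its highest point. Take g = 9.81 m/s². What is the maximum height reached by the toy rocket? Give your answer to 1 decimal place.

336.8 m

Phase 1 (powered ascent): v₀ = 0 m/s, a = 16 m/s².
v = v₀ + at = 0 + (16)(4) = 64.0 m/s
Δx = v₀t + ½at² = 0·4 + 0.5·16·4² = 128 m

Phase 2 (coasting upward): v₀ = 64.0 m/s, a = -9.81 m/s².
v = v₀ + at → t = (0 − 64.0) / -9.81 = 6.52 s
v² = v₀² + 2aΔx → Δx = (0² − 64.0²)/(2·-9.81) = 209 m
Maximum height = 128 + 209 = 337 m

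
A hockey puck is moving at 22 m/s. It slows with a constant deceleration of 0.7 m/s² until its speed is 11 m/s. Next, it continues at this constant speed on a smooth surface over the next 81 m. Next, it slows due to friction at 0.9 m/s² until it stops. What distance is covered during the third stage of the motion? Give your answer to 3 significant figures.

67.2 m

Phase 1 (decelerating): v₀ = 22.0 m/s, a = -0.7 m/s².
v = v₀ + at → t = (11 − 22.0) / -0.7 = 15.7 s
v² = v₀² + 2aΔx → Δx = (11² − 22.0²)/(2·-0.7) = 259 m

Phase 2 (constant speed): v₀ = 11.0 m/s, a = 0 m/s².
Constant speed: t = d/v = 81/11.0 = 7.36 s

Phase 3 (decelerating): v₀ = 11.0 m/s, a = -0.9 m/s².
v = v₀ + at → t = (0 − 11.0) / -0.9 = 12.2 s
v² = v₀² + 2aΔx → Δx = (0² − 11.0²)/(2·-0.9) = 67.2 m
Distance in phase 3 = 67.2 m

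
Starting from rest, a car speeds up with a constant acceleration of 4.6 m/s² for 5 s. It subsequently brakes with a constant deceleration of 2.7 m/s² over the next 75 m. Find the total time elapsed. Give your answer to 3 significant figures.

Phase 1 (accelerating): v₀ = 0 m/s, a = 4.6 m/s².
v = v₀ + at = 0 + (4.6)(5) = 23.0 m/s
Δx = v₀t + ½at² = 0·5 + 0.5·4.6·5² = 57.5 m

Phase 2 (decelerating): v₀ = 23.0 m/s, a = -2.7 m/s².
v² = v₀² + 2aΔx = 23.0² + 2·-2.7·75 = 124 → v = 11.1 m/s
t = (v − v₀)/a = (11.1 − 23.0)/-2.7 = 4.39 s
Total time = 5.00 + 4.39 = 9.39 s

9.39 s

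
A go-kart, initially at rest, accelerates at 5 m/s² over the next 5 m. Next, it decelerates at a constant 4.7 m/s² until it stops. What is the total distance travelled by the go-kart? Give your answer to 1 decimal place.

10.3 m

Phase 1 (accelerating): v₀ = 0 m/s, a = 5 m/s².
v² = v₀² + 2aΔx = 0² + 2·5·5 = 50.0 → v = 7.07 m/s
t = (v − v₀)/a = (7.07 − 0)/5 = 1.41 s

Phase 2 (decelerating): v₀ = 7.07 m/s, a = -4.7 m/s².
v = v₀ + at → t = (0 − 7.07) / -4.7 = 1.50 s
v² = v₀² + 2aΔx → Δx = (0² − 7.07²)/(2·-4.7) = 5.32 m
Total distance = 5.00 + 5.32 = 10.3 m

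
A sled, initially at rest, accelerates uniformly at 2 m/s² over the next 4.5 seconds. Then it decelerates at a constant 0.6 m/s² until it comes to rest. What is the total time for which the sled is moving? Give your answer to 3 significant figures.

Phase 1 (accelerating): v₀ = 0 m/s, a = 2 m/s².
v = v₀ + at = 0 + (2)(4.5) = 9.00 m/s
Δx = v₀t + ½at² = 0·4.5 + 0.5·2·4.5² = 20.2 m

Phase 2 (decelerating): v₀ = 9.00 m/s, a = -0.6 m/s².
v = v₀ + at → t = (0 − 9.00) / -0.6 = 15.0 s
v² = v₀² + 2aΔx → Δx = (0² − 9.00²)/(2·-0.6) = 67.5 m
Total time = 4.50 + 15.0 = 19.5 s

19.5 s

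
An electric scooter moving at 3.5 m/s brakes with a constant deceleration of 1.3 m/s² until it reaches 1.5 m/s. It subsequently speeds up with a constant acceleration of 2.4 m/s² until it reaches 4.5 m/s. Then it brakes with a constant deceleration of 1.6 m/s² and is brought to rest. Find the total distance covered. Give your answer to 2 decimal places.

13.92 m

Phase 1 (decelerating): v₀ = 3.50 m/s, a = -1.3 m/s².
v = v₀ + at → t = (1.5 − 3.50) / -1.3 = 1.54 s
v² = v₀² + 2aΔx → Δx = (1.5² − 3.50²)/(2·-1.3) = 3.85 m

Phase 2 (accelerating): v₀ = 1.50 m/s, a = 2.4 m/s².
v = v₀ + at → t = (4.5 − 1.50) / 2.4 = 1.25 s
v² = v₀² + 2aΔx → Δx = (4.5² − 1.50²)/(2·2.4) = 3.75 m

Phase 3 (decelerating): v₀ = 4.50 m/s, a = -1.6 m/s².
v = v₀ + at → t = (0 − 4.50) / -1.6 = 2.81 s
v² = v₀² + 2aΔx → Δx = (0² − 4.50²)/(2·-1.6) = 6.33 m
Total distance = 3.85 + 3.75 + 6.33 = 13.9 m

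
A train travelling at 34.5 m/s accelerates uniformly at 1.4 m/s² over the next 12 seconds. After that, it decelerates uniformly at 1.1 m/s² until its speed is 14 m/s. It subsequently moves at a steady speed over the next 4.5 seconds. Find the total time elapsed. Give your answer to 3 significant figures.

Phase 1 (accelerating): v₀ = 34.5 m/s, a = 1.4 m/s².
v = v₀ + at = 34.5 + (1.4)(12) = 51.3 m/s
Δx = v₀t + ½at² = 34.5·12 + 0.5·1.4·12² = 515 m

Phase 2 (decelerating): v₀ = 51.3 m/s, a = -1.1 m/s².
v = v₀ + at → t = (14 − 51.3) / -1.1 = 33.9 s
v² = v₀² + 2aΔx → Δx = (14² − 51.3²)/(2·-1.1) = 1110 m

Phase 3 (constant speed): v₀ = 14.0 m/s, a = 0 m/s².
v = v₀ + at = 14.0 + (0)(4.5) = 14.0 m/s
Δx = v₀t + ½at² = 14.0·4.5 + 0.5·0·4.5² = 63.0 m
Total time = 12.0 + 33.9 + 4.50 = 50.4 s

50.4 s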